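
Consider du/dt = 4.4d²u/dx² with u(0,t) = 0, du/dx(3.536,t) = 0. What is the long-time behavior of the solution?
As t → ∞, u → 0. Heat escapes through the Dirichlet boundary.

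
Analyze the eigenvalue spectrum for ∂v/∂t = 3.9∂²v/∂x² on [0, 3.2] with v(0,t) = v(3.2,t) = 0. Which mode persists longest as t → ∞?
Eigenvalues: λₙ = 3.9n²π²/3.2².
First three modes:
  n=1: λ₁ = 3.9π²/3.2² ≈ 3.759
  n=2: λ₂ = 15.6π²/3.2² ≈ 15.036 (4× faster decay)
  n=3: λ₃ = 35.1π²/3.2² ≈ 33.83 (9× faster decay)
As t → ∞, higher modes decay exponentially faster. The n=1 mode dominates: v ~ c₁ sin(πx/3.2) e^{-λ₁t}.
Decay rate: λ₁ = 3.9π²/3.2² ≈ 3.759.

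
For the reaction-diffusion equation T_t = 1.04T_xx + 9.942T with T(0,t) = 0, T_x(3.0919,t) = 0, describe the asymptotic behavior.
T grows unboundedly. Reaction dominates diffusion (r=9.942 > κπ²/(4L²)≈0.27); solution grows exponentially.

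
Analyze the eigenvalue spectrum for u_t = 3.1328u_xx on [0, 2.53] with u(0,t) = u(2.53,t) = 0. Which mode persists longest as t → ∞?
Eigenvalues: λₙ = 3.1328n²π²/2.53².
First three modes:
  n=1: λ₁ = 3.1328π²/2.53² ≈ 4.83
  n=2: λ₂ = 12.5312π²/2.53² ≈ 19.322 (4× faster decay)
  n=3: λ₃ = 28.1952π²/2.53² ≈ 43.474 (9× faster decay)
As t → ∞, higher modes decay exponentially faster. The n=1 mode dominates: u ~ c₁ sin(πx/2.53) e^{-λ₁t}.
Decay rate: λ₁ = 3.1328π²/2.53² ≈ 4.83.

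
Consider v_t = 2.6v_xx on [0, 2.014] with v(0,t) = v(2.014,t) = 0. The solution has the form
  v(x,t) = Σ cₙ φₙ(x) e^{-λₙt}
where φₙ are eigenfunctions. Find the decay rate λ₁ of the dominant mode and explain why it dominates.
Eigenvalues: λₙ = 2.6n²π²/2.014².
First three modes:
  n=1: λ₁ = 2.6π²/2.014² ≈ 6.326
  n=2: λ₂ = 10.4π²/2.014² ≈ 25.305 (4× faster decay)
  n=3: λ₃ = 23.4π²/2.014² ≈ 56.937 (9× faster decay)
As t → ∞, higher modes decay exponentially faster. The n=1 mode dominates: v ~ c₁ sin(πx/2.014) e^{-λ₁t}.
Decay rate: λ₁ = 2.6π²/2.014² ≈ 6.326.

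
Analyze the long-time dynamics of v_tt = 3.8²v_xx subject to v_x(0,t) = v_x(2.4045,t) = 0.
Long-time behavior: v oscillates about a mean that drifts linearly in t (generically unbounded; no decay). There is no damping, so the nonconstant modes persist as standing waves (energy conserved, no decay). But with Neumann conditions at both ends the constant mode has eigenvalue 0: the spatial mean M(t) of v satisfies M'' = 0, so M(t) = M(0) + M'(0)·t. Unless the initial velocity has zero mean (∫v_t(x,0)dx = 0), the solution grows linearly in t (unbounded, though not exponentially); if it does have zero mean, the solution stays bounded and simply oscillates.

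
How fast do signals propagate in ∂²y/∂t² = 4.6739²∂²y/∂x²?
Speed = 4.6739. Information travels along characteristics x = x₀ ± 4.6739t.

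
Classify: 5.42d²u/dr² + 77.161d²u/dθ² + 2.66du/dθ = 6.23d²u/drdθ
Rewriting in standard form: 5.42d²u/dr² - 6.23d²u/drdθ + 77.161d²u/dθ² + 2.66du/dθ = 0. Elliptic (discriminant = -1634.03758).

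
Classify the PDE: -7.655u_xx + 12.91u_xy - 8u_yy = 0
A = -7.655, B = 12.91, C = -8. Discriminant B² - 4AC = -78.2919. Since -78.2919 < 0, elliptic.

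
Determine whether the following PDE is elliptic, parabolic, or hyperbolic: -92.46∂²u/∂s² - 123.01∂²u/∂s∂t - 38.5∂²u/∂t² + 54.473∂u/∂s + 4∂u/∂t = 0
Coefficients: A = -92.46, B = -123.01, C = -38.5. B² - 4AC = 892.6201, which is positive, so the equation is hyperbolic.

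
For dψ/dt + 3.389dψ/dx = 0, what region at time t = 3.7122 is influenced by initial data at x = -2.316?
At x = 10.2646458. The characteristic carries data from (-2.316, 0) to (10.2646458, 3.7122).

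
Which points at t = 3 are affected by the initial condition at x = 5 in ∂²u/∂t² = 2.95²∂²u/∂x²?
Domain of influence: [-3.85, 13.85]. Data at x = 5 spreads outward at speed 2.95.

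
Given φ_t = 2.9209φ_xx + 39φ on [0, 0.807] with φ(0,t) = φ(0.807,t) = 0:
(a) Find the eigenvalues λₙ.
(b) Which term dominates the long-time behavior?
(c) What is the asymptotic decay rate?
Eigenvalues: λₙ = 2.9209n²π²/0.807² - 39.
First three modes:
  n=1: λ₁ = 2.9209π²/0.807² - 39 ≈ 5.266
  n=2: λ₂ = 11.6836π²/0.807² - 39 ≈ 138.064
  n=3: λ₃ = 26.2881π²/0.807² - 39 ≈ 359.393
Since 2.9209π²/0.807² ≈ 44.266 > 39, all λₙ > 0.
The n=1 mode decays slowest → dominates as t → ∞.
Asymptotic: φ ~ c₁ sin(πx/0.807) e^{-λ₁t} with decay rate λ₁ ≈ 5.266.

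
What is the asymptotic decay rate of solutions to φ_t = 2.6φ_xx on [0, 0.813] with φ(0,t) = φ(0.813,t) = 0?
Eigenvalues: λₙ = 2.6n²π²/0.813².
First three modes:
  n=1: λ₁ = 2.6π²/0.813² ≈ 38.823
  n=2: λ₂ = 10.4π²/0.813² ≈ 155.293 (4× faster decay)
  n=3: λ₃ = 23.4π²/0.813² ≈ 349.409 (9× faster decay)
As t → ∞, higher modes decay exponentially faster. The n=1 mode dominates: φ ~ c₁ sin(πx/0.813) e^{-λ₁t}.
Decay rate: λ₁ = 2.6π²/0.813² ≈ 38.823.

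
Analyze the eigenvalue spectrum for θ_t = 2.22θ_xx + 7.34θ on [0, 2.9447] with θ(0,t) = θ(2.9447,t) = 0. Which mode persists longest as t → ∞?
Eigenvalues: λₙ = 2.22n²π²/2.9447² - 7.34.
First three modes:
  n=1: λ₁ = 2.22π²/2.9447² - 7.34 ≈ -4.813
  n=2: λ₂ = 8.88π²/2.9447² - 7.34 ≈ 2.767
  n=3: λ₃ = 19.98π²/2.9447² - 7.34 ≈ 15.401
Since 2.22π²/2.9447² ≈ 2.527 < 7.34, λ₁ < 0.
The n=1 mode grows fastest (−λₙ is largest for n=1) → dominates.
Asymptotic: θ ~ c₁ sin(πx/2.9447) e^{4.813t} (exponential growth at rate −λ₁ ≈ 4.813).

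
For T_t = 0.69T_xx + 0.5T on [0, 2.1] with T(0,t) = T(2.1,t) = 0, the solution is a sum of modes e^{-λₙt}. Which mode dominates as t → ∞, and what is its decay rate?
Eigenvalues: λₙ = 0.69n²π²/2.1² - 0.5.
First three modes:
  n=1: λ₁ = 0.69π²/2.1² - 0.5 ≈ 1.044
  n=2: λ₂ = 2.76π²/2.1² - 0.5 ≈ 5.677
  n=3: λ₃ = 6.21π²/2.1² - 0.5 ≈ 13.398
Since 0.69π²/2.1² ≈ 1.544 > 0.5, all λₙ > 0.
The n=1 mode decays slowest → dominates as t → ∞.
Asymptotic: T ~ c₁ sin(πx/2.1) e^{-λ₁t} with decay rate λ₁ ≈ 1.044.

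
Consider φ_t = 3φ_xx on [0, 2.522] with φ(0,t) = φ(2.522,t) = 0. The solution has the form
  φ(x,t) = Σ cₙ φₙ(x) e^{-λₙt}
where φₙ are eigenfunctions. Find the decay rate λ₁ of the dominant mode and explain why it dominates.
Eigenvalues: λₙ = 3n²π²/2.522².
First three modes:
  n=1: λ₁ = 3π²/2.522² ≈ 4.655
  n=2: λ₂ = 12π²/2.522² ≈ 18.62 (4× faster decay)
  n=3: λ₃ = 27π²/2.522² ≈ 41.896 (9× faster decay)
As t → ∞, higher modes decay exponentially faster. The n=1 mode dominates: φ ~ c₁ sin(πx/2.522) e^{-λ₁t}.
Decay rate: λ₁ = 3π²/2.522² ≈ 4.655.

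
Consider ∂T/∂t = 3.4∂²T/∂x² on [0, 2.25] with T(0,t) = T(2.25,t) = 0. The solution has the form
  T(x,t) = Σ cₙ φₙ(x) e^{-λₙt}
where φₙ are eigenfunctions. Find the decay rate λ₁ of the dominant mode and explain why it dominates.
Eigenvalues: λₙ = 3.4n²π²/2.25².
First three modes:
  n=1: λ₁ = 3.4π²/2.25² ≈ 6.628
  n=2: λ₂ = 13.6π²/2.25² ≈ 26.514 (4× faster decay)
  n=3: λ₃ = 30.6π²/2.25² ≈ 59.656 (9× faster decay)
As t → ∞, higher modes decay exponentially faster. The n=1 mode dominates: T ~ c₁ sin(πx/2.25) e^{-λ₁t}.
Decay rate: λ₁ = 3.4π²/2.25² ≈ 6.628.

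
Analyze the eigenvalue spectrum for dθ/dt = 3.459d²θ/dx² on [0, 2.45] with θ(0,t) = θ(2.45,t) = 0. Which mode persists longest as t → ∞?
Eigenvalues: λₙ = 3.459n²π²/2.45².
First three modes:
  n=1: λ₁ = 3.459π²/2.45² ≈ 5.687
  n=2: λ₂ = 13.836π²/2.45² ≈ 22.75 (4× faster decay)
  n=3: λ₃ = 31.131π²/2.45² ≈ 51.187 (9× faster decay)
As t → ∞, higher modes decay exponentially faster. The n=1 mode dominates: θ ~ c₁ sin(πx/2.45) e^{-λ₁t}.
Decay rate: λ₁ = 3.459π²/2.45² ≈ 5.687.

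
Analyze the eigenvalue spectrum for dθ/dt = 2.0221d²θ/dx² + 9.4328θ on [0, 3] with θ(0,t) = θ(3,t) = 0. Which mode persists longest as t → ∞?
Eigenvalues: λₙ = 2.0221n²π²/3² - 9.4328.
First three modes:
  n=1: λ₁ = 2.0221π²/3² - 9.4328 ≈ -7.215
  n=2: λ₂ = 8.0884π²/3² - 9.4328 ≈ -0.563
  n=3: λ₃ = 18.1989π²/3² - 9.4328 ≈ 10.525
Since 2.0221π²/3² ≈ 2.217 < 9.4328, λ₁ < 0.
The n=1 mode grows fastest (−λₙ is largest for n=1) → dominates.
Asymptotic: θ ~ c₁ sin(πx/3) e^{7.215t} (exponential growth at rate −λ₁ ≈ 7.215).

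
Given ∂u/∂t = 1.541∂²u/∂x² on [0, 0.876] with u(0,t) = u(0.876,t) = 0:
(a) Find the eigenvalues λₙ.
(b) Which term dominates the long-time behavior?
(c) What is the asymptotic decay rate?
Eigenvalues: λₙ = 1.541n²π²/0.876².
First three modes:
  n=1: λ₁ = 1.541π²/0.876² ≈ 19.82
  n=2: λ₂ = 6.164π²/0.876² ≈ 79.278 (4× faster decay)
  n=3: λ₃ = 13.869π²/0.876² ≈ 178.376 (9× faster decay)
As t → ∞, higher modes decay exponentially faster. The n=1 mode dominates: u ~ c₁ sin(πx/0.876) e^{-λ₁t}.
Decay rate: λ₁ = 1.541π²/0.876² ≈ 19.82.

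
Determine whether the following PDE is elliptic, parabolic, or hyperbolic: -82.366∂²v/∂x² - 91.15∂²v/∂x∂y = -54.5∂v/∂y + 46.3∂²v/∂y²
Rewriting in standard form: -82.366∂²v/∂x² - 91.15∂²v/∂x∂y - 46.3∂²v/∂y² + 54.5∂v/∂y = 0. Coefficients: A = -82.366, B = -91.15, C = -46.3. B² - 4AC = -6945.8607, which is negative, so the equation is elliptic.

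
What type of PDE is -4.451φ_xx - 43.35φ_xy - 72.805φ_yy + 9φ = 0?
With A = -4.451, B = -43.35, C = -72.805, the discriminant is 583.00228. This is a hyperbolic PDE.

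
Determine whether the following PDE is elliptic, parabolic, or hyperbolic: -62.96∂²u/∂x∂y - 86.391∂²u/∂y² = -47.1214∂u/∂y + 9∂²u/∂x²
Rewriting in standard form: -9∂²u/∂x² - 62.96∂²u/∂x∂y - 86.391∂²u/∂y² + 47.1214∂u/∂y = 0. Coefficients: A = -9, B = -62.96, C = -86.391. B² - 4AC = 853.8856, which is positive, so the equation is hyperbolic.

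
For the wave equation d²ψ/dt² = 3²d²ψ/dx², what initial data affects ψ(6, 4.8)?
Domain of dependence: [-8.4, 20.4]. Signals travel at speed 3, so data within |x - 6| ≤ 3·4.8 = 14.4 can reach the point.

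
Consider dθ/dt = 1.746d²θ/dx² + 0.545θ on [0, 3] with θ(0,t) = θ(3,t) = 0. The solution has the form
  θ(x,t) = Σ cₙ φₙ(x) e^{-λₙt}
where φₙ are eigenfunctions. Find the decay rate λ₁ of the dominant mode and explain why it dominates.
Eigenvalues: λₙ = 1.746n²π²/3² - 0.545.
First three modes:
  n=1: λ₁ = 1.746π²/3² - 0.545 ≈ 1.37
  n=2: λ₂ = 6.984π²/3² - 0.545 ≈ 7.114
  n=3: λ₃ = 15.714π²/3² - 0.545 ≈ 16.687
Since 1.746π²/3² ≈ 1.915 > 0.545, all λₙ > 0.
The n=1 mode decays slowest → dominates as t → ∞.
Asymptotic: θ ~ c₁ sin(πx/3) e^{-λ₁t} with decay rate λ₁ ≈ 1.37.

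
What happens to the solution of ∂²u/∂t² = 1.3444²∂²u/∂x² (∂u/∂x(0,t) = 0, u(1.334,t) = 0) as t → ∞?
u oscillates (no decay). Energy is conserved; the solution oscillates indefinitely as standing waves.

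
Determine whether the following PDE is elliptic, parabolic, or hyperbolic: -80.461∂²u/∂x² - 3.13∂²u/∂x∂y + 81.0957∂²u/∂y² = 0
Coefficients: A = -80.461, B = -3.13, C = 81.0957. B² - 4AC = 26109.9613708, which is positive, so the equation is hyperbolic.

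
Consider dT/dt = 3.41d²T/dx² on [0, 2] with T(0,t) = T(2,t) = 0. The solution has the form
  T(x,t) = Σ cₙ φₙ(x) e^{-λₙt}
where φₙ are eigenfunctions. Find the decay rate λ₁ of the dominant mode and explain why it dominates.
Eigenvalues: λₙ = 3.41n²π²/2².
First three modes:
  n=1: λ₁ = 3.41π²/2² ≈ 8.414
  n=2: λ₂ = 13.64π²/2² ≈ 33.655 (4× faster decay)
  n=3: λ₃ = 30.69π²/2² ≈ 75.725 (9× faster decay)
As t → ∞, higher modes decay exponentially faster. The n=1 mode dominates: T ~ c₁ sin(πx/2) e^{-λ₁t}.
Decay rate: λ₁ = 3.41π²/2² ≈ 8.414.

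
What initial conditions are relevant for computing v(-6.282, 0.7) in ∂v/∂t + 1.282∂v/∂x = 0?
A single point: x = -7.1794. The characteristic through (-6.282, 0.7) is x - 1.282t = const, so x = -6.282 - 1.282·0.7 = -7.1794.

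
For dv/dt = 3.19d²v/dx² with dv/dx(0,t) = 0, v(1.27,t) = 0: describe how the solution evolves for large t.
v → 0. Heat escapes through the Dirichlet boundary.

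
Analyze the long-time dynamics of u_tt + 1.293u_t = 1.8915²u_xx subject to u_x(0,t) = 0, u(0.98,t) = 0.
Long-time behavior: u → 0. Damping (γ=1.293) dissipates energy; oscillations decay exponentially.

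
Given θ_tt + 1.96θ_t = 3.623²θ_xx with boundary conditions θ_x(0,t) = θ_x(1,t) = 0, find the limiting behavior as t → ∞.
θ → constant (steady state). Damping (γ=1.96) dissipates the nonconstant modes; with Neumann BCs the spatial average obeys M''+γM'=0 and tends to a finite limit.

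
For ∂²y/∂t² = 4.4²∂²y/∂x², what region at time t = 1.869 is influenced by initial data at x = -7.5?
Domain of influence: [-15.7236, 0.7236]. Data at x = -7.5 spreads outward at speed 4.4.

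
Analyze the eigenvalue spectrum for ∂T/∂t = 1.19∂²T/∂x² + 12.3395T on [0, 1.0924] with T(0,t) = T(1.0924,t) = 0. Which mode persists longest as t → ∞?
Eigenvalues: λₙ = 1.19n²π²/1.0924² - 12.3395.
First three modes:
  n=1: λ₁ = 1.19π²/1.0924² - 12.3395 ≈ -2.498
  n=2: λ₂ = 4.76π²/1.0924² - 12.3395 ≈ 27.028
  n=3: λ₃ = 10.71π²/1.0924² - 12.3395 ≈ 76.238
Since 1.19π²/1.0924² ≈ 9.842 < 12.3395, λ₁ < 0.
The n=1 mode grows fastest (−λₙ is largest for n=1) → dominates.
Asymptotic: T ~ c₁ sin(πx/1.0924) e^{2.498t} (exponential growth at rate −λ₁ ≈ 2.498).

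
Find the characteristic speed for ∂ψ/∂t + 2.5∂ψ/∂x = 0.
Speed = 2.5. Information travels along x - 2.5t = const (rightward).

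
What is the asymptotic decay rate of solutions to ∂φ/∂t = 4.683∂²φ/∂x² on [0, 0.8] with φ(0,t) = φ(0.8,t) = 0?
Eigenvalues: λₙ = 4.683n²π²/0.8².
First three modes:
  n=1: λ₁ = 4.683π²/0.8² ≈ 72.218
  n=2: λ₂ = 18.732π²/0.8² ≈ 288.871 (4× faster decay)
  n=3: λ₃ = 42.147π²/0.8² ≈ 649.96 (9× faster decay)
As t → ∞, higher modes decay exponentially faster. The n=1 mode dominates: φ ~ c₁ sin(πx/0.8) e^{-λ₁t}.
Decay rate: λ₁ = 4.683π²/0.8² ≈ 72.218.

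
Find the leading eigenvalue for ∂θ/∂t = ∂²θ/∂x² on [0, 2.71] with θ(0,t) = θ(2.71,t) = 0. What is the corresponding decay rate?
Eigenvalues: λₙ = n²π²/2.71².
First three modes:
  n=1: λ₁ = π²/2.71² ≈ 1.344
  n=2: λ₂ = 4π²/2.71² ≈ 5.376 (4× faster decay)
  n=3: λ₃ = 9π²/2.71² ≈ 12.095 (9× faster decay)
As t → ∞, higher modes decay exponentially faster. The n=1 mode dominates: θ ~ c₁ sin(πx/2.71) e^{-λ₁t}.
Decay rate: λ₁ = π²/2.71² ≈ 1.344.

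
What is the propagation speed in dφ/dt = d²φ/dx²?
Infinite. The heat equation is parabolic, not hyperbolic, so disturbances propagate instantly.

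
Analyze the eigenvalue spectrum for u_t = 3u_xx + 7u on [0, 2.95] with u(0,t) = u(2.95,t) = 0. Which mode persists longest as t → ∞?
Eigenvalues: λₙ = 3n²π²/2.95² - 7.
First three modes:
  n=1: λ₁ = 3π²/2.95² - 7 ≈ -3.598
  n=2: λ₂ = 12π²/2.95² - 7 ≈ 6.609
  n=3: λ₃ = 27π²/2.95² - 7 ≈ 23.621
Since 3π²/2.95² ≈ 3.402 < 7, λ₁ < 0.
The n=1 mode grows fastest (−λₙ is largest for n=1) → dominates.
Asymptotic: u ~ c₁ sin(πx/2.95) e^{3.598t} (exponential growth at rate −λ₁ ≈ 3.598).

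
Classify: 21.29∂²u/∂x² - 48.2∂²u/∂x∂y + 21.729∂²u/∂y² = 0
Hyperbolic (discriminant = 472.79836).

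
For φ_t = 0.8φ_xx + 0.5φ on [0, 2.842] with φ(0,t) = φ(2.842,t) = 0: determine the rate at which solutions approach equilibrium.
Eigenvalues: λₙ = 0.8n²π²/2.842² - 0.5.
First three modes:
  n=1: λ₁ = 0.8π²/2.842² - 0.5 ≈ 0.478
  n=2: λ₂ = 3.2π²/2.842² - 0.5 ≈ 3.41
  n=3: λ₃ = 7.2π²/2.842² - 0.5 ≈ 8.298
Since 0.8π²/2.842² ≈ 0.978 > 0.5, all λₙ > 0.
The n=1 mode decays slowest → dominates as t → ∞.
Asymptotic: φ ~ c₁ sin(πx/2.842) e^{-λ₁t} with decay rate λ₁ ≈ 0.478.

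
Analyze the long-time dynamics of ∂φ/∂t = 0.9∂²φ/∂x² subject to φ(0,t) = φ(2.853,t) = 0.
Long-time behavior: φ → 0. Heat diffuses out through both boundaries.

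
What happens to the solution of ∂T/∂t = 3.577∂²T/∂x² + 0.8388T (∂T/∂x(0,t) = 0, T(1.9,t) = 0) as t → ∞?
T → 0. Diffusion dominates reaction (r=0.8388 < κπ²/(4L²)≈2.44); solution decays.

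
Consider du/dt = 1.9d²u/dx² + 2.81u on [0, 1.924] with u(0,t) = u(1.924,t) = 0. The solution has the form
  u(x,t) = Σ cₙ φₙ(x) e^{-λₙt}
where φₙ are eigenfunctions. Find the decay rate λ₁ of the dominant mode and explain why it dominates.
Eigenvalues: λₙ = 1.9n²π²/1.924² - 2.81.
First three modes:
  n=1: λ₁ = 1.9π²/1.924² - 2.81 ≈ 2.256
  n=2: λ₂ = 7.6π²/1.924² - 2.81 ≈ 17.453
  n=3: λ₃ = 17.1π²/1.924² - 2.81 ≈ 42.782
Since 1.9π²/1.924² ≈ 5.066 > 2.81, all λₙ > 0.
The n=1 mode decays slowest → dominates as t → ∞.
Asymptotic: u ~ c₁ sin(πx/1.924) e^{-λ₁t} with decay rate λ₁ ≈ 2.256.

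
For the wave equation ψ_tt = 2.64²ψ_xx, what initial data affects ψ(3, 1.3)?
Domain of dependence: [-0.432, 6.432]. Signals travel at speed 2.64, so data within |x - 3| ≤ 2.64·1.3 = 3.432 can reach the point.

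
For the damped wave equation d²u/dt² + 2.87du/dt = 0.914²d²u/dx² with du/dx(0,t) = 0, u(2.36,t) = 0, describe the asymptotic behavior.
u → 0. Damping (γ=2.87) dissipates energy; oscillations decay exponentially.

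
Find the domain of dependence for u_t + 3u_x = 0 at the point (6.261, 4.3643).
A single point: x = -6.8319. The characteristic through (6.261, 4.3643) is x - 3t = const, so x = 6.261 - 3·4.3643 = -6.8319.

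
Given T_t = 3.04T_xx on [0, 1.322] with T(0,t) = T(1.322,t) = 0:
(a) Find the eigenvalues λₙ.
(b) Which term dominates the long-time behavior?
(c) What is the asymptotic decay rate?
Eigenvalues: λₙ = 3.04n²π²/1.322².
First three modes:
  n=1: λ₁ = 3.04π²/1.322² ≈ 17.168
  n=2: λ₂ = 12.16π²/1.322² ≈ 68.671 (4× faster decay)
  n=3: λ₃ = 27.36π²/1.322² ≈ 154.509 (9× faster decay)
As t → ∞, higher modes decay exponentially faster. The n=1 mode dominates: T ~ c₁ sin(πx/1.322) e^{-λ₁t}.
Decay rate: λ₁ = 3.04π²/1.322² ≈ 17.168.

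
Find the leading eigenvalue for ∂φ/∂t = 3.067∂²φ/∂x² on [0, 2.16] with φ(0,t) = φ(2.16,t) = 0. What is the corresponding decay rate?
Eigenvalues: λₙ = 3.067n²π²/2.16².
First three modes:
  n=1: λ₁ = 3.067π²/2.16² ≈ 6.488
  n=2: λ₂ = 12.268π²/2.16² ≈ 25.952 (4× faster decay)
  n=3: λ₃ = 27.603π²/2.16² ≈ 58.391 (9× faster decay)
As t → ∞, higher modes decay exponentially faster. The n=1 mode dominates: φ ~ c₁ sin(πx/2.16) e^{-λ₁t}.
Decay rate: λ₁ = 3.067π²/2.16² ≈ 6.488.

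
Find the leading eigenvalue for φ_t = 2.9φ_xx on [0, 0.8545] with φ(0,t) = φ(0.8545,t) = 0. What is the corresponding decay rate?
Eigenvalues: λₙ = 2.9n²π²/0.8545².
First three modes:
  n=1: λ₁ = 2.9π²/0.8545² ≈ 39.199
  n=2: λ₂ = 11.6π²/0.8545² ≈ 156.796 (4× faster decay)
  n=3: λ₃ = 26.1π²/0.8545² ≈ 352.79 (9× faster decay)
As t → ∞, higher modes decay exponentially faster. The n=1 mode dominates: φ ~ c₁ sin(πx/0.8545) e^{-λ₁t}.
Decay rate: λ₁ = 2.9π²/0.8545² ≈ 39.199.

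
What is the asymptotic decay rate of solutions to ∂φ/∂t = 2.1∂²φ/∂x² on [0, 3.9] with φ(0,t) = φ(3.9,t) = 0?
Eigenvalues: λₙ = 2.1n²π²/3.9².
First three modes:
  n=1: λ₁ = 2.1π²/3.9² ≈ 1.363
  n=2: λ₂ = 8.4π²/3.9² ≈ 5.451 (4× faster decay)
  n=3: λ₃ = 18.9π²/3.9² ≈ 12.264 (9× faster decay)
As t → ∞, higher modes decay exponentially faster. The n=1 mode dominates: φ ~ c₁ sin(πx/3.9) e^{-λ₁t}.
Decay rate: λ₁ = 2.1π²/3.9² ≈ 1.363.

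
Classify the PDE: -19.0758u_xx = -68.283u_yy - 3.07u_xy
Rewriting in standard form: -19.0758u_xx + 3.07u_xy + 68.283u_yy = 0. A = -19.0758, B = 3.07, C = 68.283. Discriminant B² - 4AC = 5219.6363056. Since 5219.6363056 > 0, hyperbolic.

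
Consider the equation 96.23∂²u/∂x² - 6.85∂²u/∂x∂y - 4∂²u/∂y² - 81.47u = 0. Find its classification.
Hyperbolic. (A = 96.23, B = -6.85, C = -4 gives B² - 4AC = 1586.6025.)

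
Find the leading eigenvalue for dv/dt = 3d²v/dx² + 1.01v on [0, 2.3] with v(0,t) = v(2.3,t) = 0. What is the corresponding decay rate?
Eigenvalues: λₙ = 3n²π²/2.3² - 1.01.
First three modes:
  n=1: λ₁ = 3π²/2.3² - 1.01 ≈ 4.587
  n=2: λ₂ = 12π²/2.3² - 1.01 ≈ 21.379
  n=3: λ₃ = 27π²/2.3² - 1.01 ≈ 49.364
Since 3π²/2.3² ≈ 5.597 > 1.01, all λₙ > 0.
The n=1 mode decays slowest → dominates as t → ∞.
Asymptotic: v ~ c₁ sin(πx/2.3) e^{-λ₁t} with decay rate λ₁ ≈ 4.587.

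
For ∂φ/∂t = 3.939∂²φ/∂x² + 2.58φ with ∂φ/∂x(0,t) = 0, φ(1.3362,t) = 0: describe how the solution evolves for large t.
φ → 0. Diffusion dominates reaction (r=2.58 < κπ²/(4L²)≈5.44); solution decays.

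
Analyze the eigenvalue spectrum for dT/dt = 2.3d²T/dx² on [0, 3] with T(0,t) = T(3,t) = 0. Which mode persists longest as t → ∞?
Eigenvalues: λₙ = 2.3n²π²/3².
First three modes:
  n=1: λ₁ = 2.3π²/3² ≈ 2.522
  n=2: λ₂ = 9.2π²/3² ≈ 10.089 (4× faster decay)
  n=3: λ₃ = 20.7π²/3² ≈ 22.7 (9× faster decay)
As t → ∞, higher modes decay exponentially faster. The n=1 mode dominates: T ~ c₁ sin(πx/3) e^{-λ₁t}.
Decay rate: λ₁ = 2.3π²/3² ≈ 2.522.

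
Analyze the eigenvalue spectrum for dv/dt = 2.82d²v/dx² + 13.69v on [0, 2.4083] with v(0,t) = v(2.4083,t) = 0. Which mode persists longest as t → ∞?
Eigenvalues: λₙ = 2.82n²π²/2.4083² - 13.69.
First three modes:
  n=1: λ₁ = 2.82π²/2.4083² - 13.69 ≈ -8.891
  n=2: λ₂ = 11.28π²/2.4083² - 13.69 ≈ 5.505
  n=3: λ₃ = 25.38π²/2.4083² - 13.69 ≈ 29.499
Since 2.82π²/2.4083² ≈ 4.799 < 13.69, λ₁ < 0.
The n=1 mode grows fastest (−λₙ is largest for n=1) → dominates.
Asymptotic: v ~ c₁ sin(πx/2.4083) e^{8.891t} (exponential growth at rate −λ₁ ≈ 8.891).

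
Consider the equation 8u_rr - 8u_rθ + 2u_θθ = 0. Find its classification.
Parabolic. (A = 8, B = -8, C = 2 gives B² - 4AC = 0.)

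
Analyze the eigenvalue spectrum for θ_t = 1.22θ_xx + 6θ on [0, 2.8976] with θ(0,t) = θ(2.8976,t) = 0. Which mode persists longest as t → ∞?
Eigenvalues: λₙ = 1.22n²π²/2.8976² - 6.
First three modes:
  n=1: λ₁ = 1.22π²/2.8976² - 6 ≈ -4.566
  n=2: λ₂ = 4.88π²/2.8976² - 6 ≈ -0.264
  n=3: λ₃ = 10.98π²/2.8976² - 6 ≈ 6.907
Since 1.22π²/2.8976² ≈ 1.434 < 6, λ₁ < 0.
The n=1 mode grows fastest (−λₙ is largest for n=1) → dominates.
Asymptotic: θ ~ c₁ sin(πx/2.8976) e^{4.566t} (exponential growth at rate −λ₁ ≈ 4.566).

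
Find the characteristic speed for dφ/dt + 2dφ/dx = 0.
Speed = 2. Information travels along x - 2t = const (rightward).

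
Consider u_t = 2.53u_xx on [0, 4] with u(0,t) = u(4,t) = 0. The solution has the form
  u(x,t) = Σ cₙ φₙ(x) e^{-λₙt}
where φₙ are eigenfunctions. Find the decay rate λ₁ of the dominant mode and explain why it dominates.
Eigenvalues: λₙ = 2.53n²π²/4².
First three modes:
  n=1: λ₁ = 2.53π²/4² ≈ 1.561
  n=2: λ₂ = 10.12π²/4² ≈ 6.243 (4× faster decay)
  n=3: λ₃ = 22.77π²/4² ≈ 14.046 (9× faster decay)
As t → ∞, higher modes decay exponentially faster. The n=1 mode dominates: u ~ c₁ sin(πx/4) e^{-λ₁t}.
Decay rate: λ₁ = 2.53π²/4² ≈ 1.561.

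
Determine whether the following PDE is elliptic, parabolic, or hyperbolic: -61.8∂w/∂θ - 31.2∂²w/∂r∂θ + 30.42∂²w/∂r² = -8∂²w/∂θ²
Rewriting in standard form: 30.42∂²w/∂r² - 31.2∂²w/∂r∂θ + 8∂²w/∂θ² - 61.8∂w/∂θ = 0. Coefficients: A = 30.42, B = -31.2, C = 8. B² - 4AC = 0, which is zero, so the equation is parabolic.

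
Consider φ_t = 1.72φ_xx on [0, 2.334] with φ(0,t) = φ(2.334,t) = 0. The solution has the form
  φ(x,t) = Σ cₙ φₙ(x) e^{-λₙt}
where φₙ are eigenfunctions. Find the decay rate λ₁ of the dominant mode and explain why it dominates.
Eigenvalues: λₙ = 1.72n²π²/2.334².
First three modes:
  n=1: λ₁ = 1.72π²/2.334² ≈ 3.116
  n=2: λ₂ = 6.88π²/2.334² ≈ 12.465 (4× faster decay)
  n=3: λ₃ = 15.48π²/2.334² ≈ 28.046 (9× faster decay)
As t → ∞, higher modes decay exponentially faster. The n=1 mode dominates: φ ~ c₁ sin(πx/2.334) e^{-λ₁t}.
Decay rate: λ₁ = 1.72π²/2.334² ≈ 3.116.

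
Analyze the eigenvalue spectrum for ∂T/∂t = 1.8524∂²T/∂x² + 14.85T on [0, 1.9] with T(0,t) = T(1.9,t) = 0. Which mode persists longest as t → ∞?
Eigenvalues: λₙ = 1.8524n²π²/1.9² - 14.85.
First three modes:
  n=1: λ₁ = 1.8524π²/1.9² - 14.85 ≈ -9.786
  n=2: λ₂ = 7.4096π²/1.9² - 14.85 ≈ 5.408
  n=3: λ₃ = 16.6716π²/1.9² - 14.85 ≈ 30.73
Since 1.8524π²/1.9² ≈ 5.064 < 14.85, λ₁ < 0.
The n=1 mode grows fastest (−λₙ is largest for n=1) → dominates.
Asymptotic: T ~ c₁ sin(πx/1.9) e^{9.786t} (exponential growth at rate −λ₁ ≈ 9.786).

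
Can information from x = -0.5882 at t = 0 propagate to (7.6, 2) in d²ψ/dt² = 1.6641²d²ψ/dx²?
No. The domain of dependence is [4.2718, 10.9282], and -0.5882 is outside this interval.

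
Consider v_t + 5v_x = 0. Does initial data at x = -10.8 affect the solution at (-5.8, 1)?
Yes. The characteristic through (-5.8, 1) passes through x = -10.8.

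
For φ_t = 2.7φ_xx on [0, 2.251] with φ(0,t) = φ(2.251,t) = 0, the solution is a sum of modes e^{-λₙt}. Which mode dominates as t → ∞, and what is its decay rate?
Eigenvalues: λₙ = 2.7n²π²/2.251².
First three modes:
  n=1: λ₁ = 2.7π²/2.251² ≈ 5.259
  n=2: λ₂ = 10.8π²/2.251² ≈ 21.036 (4× faster decay)
  n=3: λ₃ = 24.3π²/2.251² ≈ 47.332 (9× faster decay)
As t → ∞, higher modes decay exponentially faster. The n=1 mode dominates: φ ~ c₁ sin(πx/2.251) e^{-λ₁t}.
Decay rate: λ₁ = 2.7π²/2.251² ≈ 5.259.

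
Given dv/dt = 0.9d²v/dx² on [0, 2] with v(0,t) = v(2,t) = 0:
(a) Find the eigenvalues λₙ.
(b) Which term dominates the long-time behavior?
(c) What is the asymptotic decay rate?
Eigenvalues: λₙ = 0.9n²π²/2².
First three modes:
  n=1: λ₁ = 0.9π²/2² ≈ 2.221
  n=2: λ₂ = 3.6π²/2² ≈ 8.883 (4× faster decay)
  n=3: λ₃ = 8.1π²/2² ≈ 19.986 (9× faster decay)
As t → ∞, higher modes decay exponentially faster. The n=1 mode dominates: v ~ c₁ sin(πx/2) e^{-λ₁t}.
Decay rate: λ₁ = 0.9π²/2² ≈ 2.221.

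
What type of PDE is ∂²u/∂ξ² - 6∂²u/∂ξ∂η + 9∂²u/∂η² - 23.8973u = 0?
With A = 1, B = -6, C = 9, the discriminant is 0. This is a parabolic PDE.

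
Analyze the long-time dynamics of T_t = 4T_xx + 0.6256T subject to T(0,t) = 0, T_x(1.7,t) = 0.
Long-time behavior: T → 0. Diffusion dominates reaction (r=0.6256 < κπ²/(4L²)≈3.42); solution decays.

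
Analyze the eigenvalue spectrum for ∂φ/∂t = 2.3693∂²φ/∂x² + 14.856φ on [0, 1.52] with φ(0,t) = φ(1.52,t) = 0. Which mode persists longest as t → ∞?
Eigenvalues: λₙ = 2.3693n²π²/1.52² - 14.856.
First three modes:
  n=1: λ₁ = 2.3693π²/1.52² - 14.856 ≈ -4.735
  n=2: λ₂ = 9.4772π²/1.52² - 14.856 ≈ 25.629
  n=3: λ₃ = 21.3237π²/1.52² - 14.856 ≈ 76.235
Since 2.3693π²/1.52² ≈ 10.121 < 14.856, λ₁ < 0.
The n=1 mode grows fastest (−λₙ is largest for n=1) → dominates.
Asymptotic: φ ~ c₁ sin(πx/1.52) e^{4.735t} (exponential growth at rate −λ₁ ≈ 4.735).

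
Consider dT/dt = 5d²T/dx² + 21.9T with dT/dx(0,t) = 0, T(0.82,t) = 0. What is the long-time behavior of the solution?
As t → ∞, T grows unboundedly. Reaction dominates diffusion (r=21.9 > κπ²/(4L²)≈18.35); solution grows exponentially.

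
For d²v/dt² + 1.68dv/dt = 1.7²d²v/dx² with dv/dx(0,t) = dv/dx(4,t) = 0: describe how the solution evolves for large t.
v → constant (steady state). Damping (γ=1.68) dissipates the nonconstant modes; with Neumann BCs the spatial average obeys M''+γM'=0 and tends to a finite limit.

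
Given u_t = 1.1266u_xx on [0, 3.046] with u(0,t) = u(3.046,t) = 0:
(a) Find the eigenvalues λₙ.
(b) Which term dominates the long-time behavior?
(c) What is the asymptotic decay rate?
Eigenvalues: λₙ = 1.1266n²π²/3.046².
First three modes:
  n=1: λ₁ = 1.1266π²/3.046² ≈ 1.198
  n=2: λ₂ = 4.5064π²/3.046² ≈ 4.794 (4× faster decay)
  n=3: λ₃ = 10.1394π²/3.046² ≈ 10.786 (9× faster decay)
As t → ∞, higher modes decay exponentially faster. The n=1 mode dominates: u ~ c₁ sin(πx/3.046) e^{-λ₁t}.
Decay rate: λ₁ = 1.1266π²/3.046² ≈ 1.198.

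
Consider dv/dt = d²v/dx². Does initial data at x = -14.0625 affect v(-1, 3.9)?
Yes, for any finite x. The heat equation has infinite propagation speed, so all initial data affects all points at any t > 0.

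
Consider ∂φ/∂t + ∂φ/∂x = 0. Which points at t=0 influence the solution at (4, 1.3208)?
A single point: x = 2.6792. The characteristic through (4, 1.3208) is x - 1t = const, so x = 4 - 1·1.3208 = 2.6792.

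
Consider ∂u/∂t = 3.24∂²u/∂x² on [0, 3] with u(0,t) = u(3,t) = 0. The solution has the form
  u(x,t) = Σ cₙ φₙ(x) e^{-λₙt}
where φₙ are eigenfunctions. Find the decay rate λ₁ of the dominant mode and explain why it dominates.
Eigenvalues: λₙ = 3.24n²π²/3².
First three modes:
  n=1: λ₁ = 3.24π²/3² ≈ 3.553
  n=2: λ₂ = 12.96π²/3² ≈ 14.212 (4× faster decay)
  n=3: λ₃ = 29.16π²/3² ≈ 31.978 (9× faster decay)
As t → ∞, higher modes decay exponentially faster. The n=1 mode dominates: u ~ c₁ sin(πx/3) e^{-λ₁t}.
Decay rate: λ₁ = 3.24π²/3² ≈ 3.553.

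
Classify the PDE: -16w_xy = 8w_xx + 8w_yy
Rewriting in standard form: -8w_xx - 16w_xy - 8w_yy = 0. A = -8, B = -16, C = -8. Discriminant B² - 4AC = 0. Since 0 = 0, parabolic.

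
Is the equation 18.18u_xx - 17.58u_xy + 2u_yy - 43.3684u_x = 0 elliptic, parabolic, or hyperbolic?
Computing B² - 4AC with A = 18.18, B = -17.58, C = 2: discriminant = 163.6164 (positive). Answer: hyperbolic.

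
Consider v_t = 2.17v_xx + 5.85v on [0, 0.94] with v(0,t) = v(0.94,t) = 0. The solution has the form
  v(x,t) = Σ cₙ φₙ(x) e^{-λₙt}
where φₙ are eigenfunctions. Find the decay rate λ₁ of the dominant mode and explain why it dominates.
Eigenvalues: λₙ = 2.17n²π²/0.94² - 5.85.
First three modes:
  n=1: λ₁ = 2.17π²/0.94² - 5.85 ≈ 18.388
  n=2: λ₂ = 8.68π²/0.94² - 5.85 ≈ 91.104
  n=3: λ₃ = 19.53π²/0.94² - 5.85 ≈ 212.296
Since 2.17π²/0.94² ≈ 24.238 > 5.85, all λₙ > 0.
The n=1 mode decays slowest → dominates as t → ∞.
Asymptotic: v ~ c₁ sin(πx/0.94) e^{-λ₁t} with decay rate λ₁ ≈ 18.388.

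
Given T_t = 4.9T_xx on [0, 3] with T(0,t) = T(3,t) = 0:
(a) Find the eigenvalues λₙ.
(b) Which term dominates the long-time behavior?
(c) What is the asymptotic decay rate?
Eigenvalues: λₙ = 4.9n²π²/3².
First three modes:
  n=1: λ₁ = 4.9π²/3² ≈ 5.373
  n=2: λ₂ = 19.6π²/3² ≈ 21.494 (4× faster decay)
  n=3: λ₃ = 44.1π²/3² ≈ 48.361 (9× faster decay)
As t → ∞, higher modes decay exponentially faster. The n=1 mode dominates: T ~ c₁ sin(πx/3) e^{-λ₁t}.
Decay rate: λ₁ = 4.9π²/3² ≈ 5.373.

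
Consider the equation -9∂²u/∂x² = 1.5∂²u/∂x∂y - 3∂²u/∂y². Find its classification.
Rewriting in standard form: -9∂²u/∂x² - 1.5∂²u/∂x∂y + 3∂²u/∂y² = 0. Hyperbolic. (A = -9, B = -1.5, C = 3 gives B² - 4AC = 110.25.)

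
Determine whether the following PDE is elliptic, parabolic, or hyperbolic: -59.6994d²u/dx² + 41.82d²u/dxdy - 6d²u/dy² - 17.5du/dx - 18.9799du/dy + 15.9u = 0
Coefficients: A = -59.6994, B = 41.82, C = -6. B² - 4AC = 316.1268, which is positive, so the equation is hyperbolic.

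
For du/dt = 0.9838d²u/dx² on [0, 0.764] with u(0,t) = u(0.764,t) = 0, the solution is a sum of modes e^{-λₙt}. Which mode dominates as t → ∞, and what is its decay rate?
Eigenvalues: λₙ = 0.9838n²π²/0.764².
First three modes:
  n=1: λ₁ = 0.9838π²/0.764² ≈ 16.635
  n=2: λ₂ = 3.9352π²/0.764² ≈ 66.54 (4× faster decay)
  n=3: λ₃ = 8.8542π²/0.764² ≈ 149.714 (9× faster decay)
As t → ∞, higher modes decay exponentially faster. The n=1 mode dominates: u ~ c₁ sin(πx/0.764) e^{-λ₁t}.
Decay rate: λ₁ = 0.9838π²/0.764² ≈ 16.635.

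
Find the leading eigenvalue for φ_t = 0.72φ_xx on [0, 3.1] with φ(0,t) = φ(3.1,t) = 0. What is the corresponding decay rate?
Eigenvalues: λₙ = 0.72n²π²/3.1².
First three modes:
  n=1: λ₁ = 0.72π²/3.1² ≈ 0.739
  n=2: λ₂ = 2.88π²/3.1² ≈ 2.958 (4× faster decay)
  n=3: λ₃ = 6.48π²/3.1² ≈ 6.655 (9× faster decay)
As t → ∞, higher modes decay exponentially faster. The n=1 mode dominates: φ ~ c₁ sin(πx/3.1) e^{-λ₁t}.
Decay rate: λ₁ = 0.72π²/3.1² ≈ 0.739.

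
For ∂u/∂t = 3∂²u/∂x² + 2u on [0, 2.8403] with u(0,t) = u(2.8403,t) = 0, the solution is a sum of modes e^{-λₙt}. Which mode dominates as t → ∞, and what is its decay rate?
Eigenvalues: λₙ = 3n²π²/2.8403² - 2.
First three modes:
  n=1: λ₁ = 3π²/2.8403² - 2 ≈ 1.67
  n=2: λ₂ = 12π²/2.8403² - 2 ≈ 12.681
  n=3: λ₃ = 27π²/2.8403² - 2 ≈ 31.032
Since 3π²/2.8403² ≈ 3.67 > 2, all λₙ > 0.
The n=1 mode decays slowest → dominates as t → ∞.
Asymptotic: u ~ c₁ sin(πx/2.8403) e^{-λ₁t} with decay rate λ₁ ≈ 1.67.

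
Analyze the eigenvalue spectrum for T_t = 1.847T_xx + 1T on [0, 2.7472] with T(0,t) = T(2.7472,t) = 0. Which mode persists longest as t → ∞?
Eigenvalues: λₙ = 1.847n²π²/2.7472² - 1.
First three modes:
  n=1: λ₁ = 1.847π²/2.7472² - 1 ≈ 1.415
  n=2: λ₂ = 7.388π²/2.7472² - 1 ≈ 8.662
  n=3: λ₃ = 16.623π²/2.7472² - 1 ≈ 20.738
Since 1.847π²/2.7472² ≈ 2.415 > 1, all λₙ > 0.
The n=1 mode decays slowest → dominates as t → ∞.
Asymptotic: T ~ c₁ sin(πx/2.7472) e^{-λ₁t} with decay rate λ₁ ≈ 1.415.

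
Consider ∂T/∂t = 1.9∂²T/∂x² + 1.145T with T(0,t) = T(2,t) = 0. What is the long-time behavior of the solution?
As t → ∞, T → 0. Diffusion dominates reaction (r=1.145 < κπ²/L²≈4.69); solution decays.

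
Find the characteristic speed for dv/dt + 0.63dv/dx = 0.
Speed = 0.63. Information travels along x - 0.63t = const (rightward).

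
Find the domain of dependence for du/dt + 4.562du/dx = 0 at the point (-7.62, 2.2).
A single point: x = -17.6564. The characteristic through (-7.62, 2.2) is x - 4.562t = const, so x = -7.62 - 4.562·2.2 = -17.6564.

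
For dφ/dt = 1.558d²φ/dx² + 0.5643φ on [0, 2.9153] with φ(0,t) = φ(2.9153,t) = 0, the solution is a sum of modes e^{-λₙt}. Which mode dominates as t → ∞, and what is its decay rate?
Eigenvalues: λₙ = 1.558n²π²/2.9153² - 0.5643.
First three modes:
  n=1: λ₁ = 1.558π²/2.9153² - 0.5643 ≈ 1.245
  n=2: λ₂ = 6.232π²/2.9153² - 0.5643 ≈ 6.673
  n=3: λ₃ = 14.022π²/2.9153² - 0.5643 ≈ 15.719
Since 1.558π²/2.9153² ≈ 1.809 > 0.5643, all λₙ > 0.
The n=1 mode decays slowest → dominates as t → ∞.
Asymptotic: φ ~ c₁ sin(πx/2.9153) e^{-λ₁t} with decay rate λ₁ ≈ 1.245.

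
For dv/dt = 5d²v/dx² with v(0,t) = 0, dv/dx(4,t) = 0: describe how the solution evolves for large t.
v → 0. Heat escapes through the Dirichlet boundary.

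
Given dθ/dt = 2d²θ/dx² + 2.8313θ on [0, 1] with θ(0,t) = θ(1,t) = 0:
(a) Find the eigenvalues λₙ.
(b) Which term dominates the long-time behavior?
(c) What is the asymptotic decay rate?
Eigenvalues: λₙ = 2n²π²/1² - 2.8313.
First three modes:
  n=1: λ₁ = 2π² - 2.8313 ≈ 16.908
  n=2: λ₂ = 8π² - 2.8313 ≈ 76.126
  n=3: λ₃ = 18π² - 2.8313 ≈ 174.822
Since 2π² ≈ 19.739 > 2.8313, all λₙ > 0.
The n=1 mode decays slowest → dominates as t → ∞.
Asymptotic: θ ~ c₁ sin(πx/1) e^{-λ₁t} with decay rate λ₁ ≈ 16.908.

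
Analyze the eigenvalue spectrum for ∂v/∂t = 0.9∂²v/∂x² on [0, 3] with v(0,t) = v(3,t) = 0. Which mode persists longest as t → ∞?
Eigenvalues: λₙ = 0.9n²π²/3².
First three modes:
  n=1: λ₁ = 0.9π²/3² ≈ 0.987
  n=2: λ₂ = 3.6π²/3² ≈ 3.948 (4× faster decay)
  n=3: λ₃ = 8.1π²/3² ≈ 8.883 (9× faster decay)
As t → ∞, higher modes decay exponentially faster. The n=1 mode dominates: v ~ c₁ sin(πx/3) e^{-λ₁t}.
Decay rate: λ₁ = 0.9π²/3² ≈ 0.987.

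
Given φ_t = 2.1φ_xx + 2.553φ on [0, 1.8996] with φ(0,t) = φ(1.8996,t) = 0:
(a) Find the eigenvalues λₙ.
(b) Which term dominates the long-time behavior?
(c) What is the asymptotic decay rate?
Eigenvalues: λₙ = 2.1n²π²/1.8996² - 2.553.
First three modes:
  n=1: λ₁ = 2.1π²/1.8996² - 2.553 ≈ 3.191
  n=2: λ₂ = 8.4π²/1.8996² - 2.553 ≈ 20.422
  n=3: λ₃ = 18.9π²/1.8996² - 2.553 ≈ 49.141
Since 2.1π²/1.8996² ≈ 5.744 > 2.553, all λₙ > 0.
The n=1 mode decays slowest → dominates as t → ∞.
Asymptotic: φ ~ c₁ sin(πx/1.8996) e^{-λ₁t} with decay rate λ₁ ≈ 3.191.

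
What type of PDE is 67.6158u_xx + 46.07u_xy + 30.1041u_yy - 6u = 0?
With A = 67.6158, B = 46.07, C = 30.1041, the discriminant is -6019.60631912. This is an elliptic PDE.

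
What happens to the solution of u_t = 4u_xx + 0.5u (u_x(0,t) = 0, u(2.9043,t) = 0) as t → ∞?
u → 0. Diffusion dominates reaction (r=0.5 < κπ²/(4L²)≈1.17); solution decays.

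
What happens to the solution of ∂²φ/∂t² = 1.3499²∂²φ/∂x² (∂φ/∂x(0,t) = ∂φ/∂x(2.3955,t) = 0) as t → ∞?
φ oscillates about a mean that drifts linearly in t (generically unbounded; no decay). There is no damping, so the nonconstant modes persist as standing waves (energy conserved, no decay). But with Neumann conditions at both ends the constant mode has eigenvalue 0: the spatial mean M(t) of φ satisfies M'' = 0, so M(t) = M(0) + M'(0)·t. Unless the initial velocity has zero mean (∫φ_t(x,0)dx = 0), the solution grows linearly in t (unbounded, though not exponentially); if it does have zero mean, the solution stays bounded and simply oscillates.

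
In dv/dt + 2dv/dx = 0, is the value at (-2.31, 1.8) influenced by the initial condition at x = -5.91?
Yes. The characteristic through (-2.31, 1.8) passes through x = -5.91.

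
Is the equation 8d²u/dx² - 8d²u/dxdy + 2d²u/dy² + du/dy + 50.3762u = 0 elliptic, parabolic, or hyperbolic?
Computing B² - 4AC with A = 8, B = -8, C = 2: discriminant = 0 (zero). Answer: parabolic.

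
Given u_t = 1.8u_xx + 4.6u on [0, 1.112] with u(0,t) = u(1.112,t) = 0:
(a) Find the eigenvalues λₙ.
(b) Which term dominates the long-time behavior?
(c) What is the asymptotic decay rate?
Eigenvalues: λₙ = 1.8n²π²/1.112² - 4.6.
First three modes:
  n=1: λ₁ = 1.8π²/1.112² - 4.6 ≈ 9.767
  n=2: λ₂ = 7.2π²/1.112² - 4.6 ≈ 52.868
  n=3: λ₃ = 16.2π²/1.112² - 4.6 ≈ 124.702
Since 1.8π²/1.112² ≈ 14.367 > 4.6, all λₙ > 0.
The n=1 mode decays slowest → dominates as t → ∞.
Asymptotic: u ~ c₁ sin(πx/1.112) e^{-λ₁t} with decay rate λ₁ ≈ 9.767.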